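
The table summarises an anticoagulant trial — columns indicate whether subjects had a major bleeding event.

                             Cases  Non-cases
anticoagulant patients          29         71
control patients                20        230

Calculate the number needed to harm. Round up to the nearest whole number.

risk, anticoagulant patients = 29/100 = 0.290000
risk, control patients = 20/250 = 0.080000
absolute risk difference = 0.210000
1 / 0.210000 = 4.762 → round up → 5

NNH: 5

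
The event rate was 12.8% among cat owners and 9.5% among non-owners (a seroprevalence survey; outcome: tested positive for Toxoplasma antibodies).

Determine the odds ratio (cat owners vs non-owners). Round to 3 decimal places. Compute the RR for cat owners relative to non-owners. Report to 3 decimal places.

OR = 1.398; RR = 1.347

odds, cat owners = 0.1280/0.8720 = 0.1468
odds, non-owners = 0.0950/0.9050 = 0.1050
OR = 0.1468 / 0.1050 = 1.398
RR = 0.1280 / 0.0950 = 1.347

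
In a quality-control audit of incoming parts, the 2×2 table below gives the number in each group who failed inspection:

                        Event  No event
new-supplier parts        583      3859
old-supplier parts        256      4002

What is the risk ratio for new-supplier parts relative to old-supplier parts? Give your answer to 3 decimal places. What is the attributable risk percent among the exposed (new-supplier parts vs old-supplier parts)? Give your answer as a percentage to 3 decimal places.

RR = 2.183; AR% = 54.192%

risk, new-supplier parts = 583/4442 = 0.1312
risk, old-supplier parts = 256/4258 = 0.0601
RR = 0.1312 / 0.0601 = 2.183
AR% = (0.1312 − 0.0601) / 0.1312 = 0.5419 → 54.192%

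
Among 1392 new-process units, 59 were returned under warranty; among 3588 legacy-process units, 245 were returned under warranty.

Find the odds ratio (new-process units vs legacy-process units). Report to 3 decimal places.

OR = (59 × 3343) / (1333 × 245) = 197237/326585 ≈ 0.604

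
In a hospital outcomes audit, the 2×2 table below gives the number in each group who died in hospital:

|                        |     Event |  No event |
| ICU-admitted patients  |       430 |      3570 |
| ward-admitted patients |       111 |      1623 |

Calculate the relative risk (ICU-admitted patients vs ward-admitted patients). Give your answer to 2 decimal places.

risk, ICU-admitted patients = 430/4000 = 0.1075
risk, ward-admitted patients = 111/1734 = 0.0640
RR = 0.1075 / 0.0640 = 1.68

RR: 1.68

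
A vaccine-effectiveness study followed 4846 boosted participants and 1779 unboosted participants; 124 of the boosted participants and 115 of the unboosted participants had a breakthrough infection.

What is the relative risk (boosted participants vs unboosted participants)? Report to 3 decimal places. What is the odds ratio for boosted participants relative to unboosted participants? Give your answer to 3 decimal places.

RR = 0.396; OR = 0.380

risk, boosted participants = 124/4846 = 0.02559
risk, unboosted participants = 115/1779 = 0.06464
RR = 0.02559 / 0.06464 = 0.396
OR = (124 × 1664) / (4722 × 115) = 206336/543030 ≈ 0.380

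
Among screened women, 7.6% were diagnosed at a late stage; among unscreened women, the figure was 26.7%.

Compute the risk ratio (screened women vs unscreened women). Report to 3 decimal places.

RR = 0.0760 / 0.2670 = 0.285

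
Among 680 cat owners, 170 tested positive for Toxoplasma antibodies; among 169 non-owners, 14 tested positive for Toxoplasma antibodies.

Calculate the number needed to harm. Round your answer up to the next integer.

6

risk, cat owners = 170/680 = 0.250000
risk, non-owners = 14/169 = 0.082840
absolute risk difference = 0.167160
1 / 0.167160 = 5.982 → round up → 6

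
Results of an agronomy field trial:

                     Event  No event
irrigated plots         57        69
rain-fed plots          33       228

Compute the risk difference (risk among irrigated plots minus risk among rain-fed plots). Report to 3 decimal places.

risk, irrigated plots = 57/126 = 0.4524
risk, rain-fed plots = 33/261 = 0.1264
risk difference = 0.4524 − 0.1264 = 0.326

RD = 0.326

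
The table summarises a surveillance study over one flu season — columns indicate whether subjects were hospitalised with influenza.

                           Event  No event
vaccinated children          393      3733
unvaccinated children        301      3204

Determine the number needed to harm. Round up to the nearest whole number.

risk, vaccinated children = 393/4126 = 0.095250
risk, unvaccinated children = 301/3505 = 0.085877
absolute risk difference = 0.009372
1 / 0.009372 = 106.701 → round up → 107

NNH = 107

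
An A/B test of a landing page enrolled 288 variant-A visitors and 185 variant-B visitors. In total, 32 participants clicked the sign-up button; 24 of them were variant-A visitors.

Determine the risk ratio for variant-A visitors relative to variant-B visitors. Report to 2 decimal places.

RR ≈ 1.93

variant-A visitors without the outcome: 288 − 24 = 264
variant-B visitors with the outcome: 32 − 24 = 8
variant-B visitors without the outcome: 185 − 8 = 177
risk, variant-A visitors = 24/288 = 0.08333
risk, variant-B visitors = 8/185 = 0.04324
RR = 0.08333 / 0.04324 = 1.93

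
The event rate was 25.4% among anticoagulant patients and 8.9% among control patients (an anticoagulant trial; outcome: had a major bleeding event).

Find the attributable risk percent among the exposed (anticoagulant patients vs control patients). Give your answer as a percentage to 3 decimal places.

AR% = (0.2540 − 0.0890) / 0.2540 = 0.6496 → 64.961%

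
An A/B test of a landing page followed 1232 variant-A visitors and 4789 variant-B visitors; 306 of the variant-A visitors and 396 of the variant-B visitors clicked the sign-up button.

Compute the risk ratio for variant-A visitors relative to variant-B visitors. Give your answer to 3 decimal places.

risk, variant-A visitors = 306/1232 = 0.2484
risk, variant-B visitors = 396/4789 = 0.0827
RR = 0.2484 / 0.0827 = 3.004

RR: 3.004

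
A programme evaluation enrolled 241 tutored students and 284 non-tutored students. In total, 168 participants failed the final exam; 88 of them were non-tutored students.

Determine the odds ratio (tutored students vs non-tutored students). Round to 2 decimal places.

OR: 1.11

tutored students with the outcome: 168 − 88 = 80
tutored students without the outcome: 241 − 80 = 161
non-tutored students without the outcome: 284 − 88 = 196
OR = (80 × 196) / (161 × 88) = 15680/14168 ≈ 1.11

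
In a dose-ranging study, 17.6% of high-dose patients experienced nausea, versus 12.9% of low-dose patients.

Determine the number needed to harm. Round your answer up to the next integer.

absolute risk difference = 0.047000
1 / 0.047000 = 21.277 → round up → 22

NNH: 22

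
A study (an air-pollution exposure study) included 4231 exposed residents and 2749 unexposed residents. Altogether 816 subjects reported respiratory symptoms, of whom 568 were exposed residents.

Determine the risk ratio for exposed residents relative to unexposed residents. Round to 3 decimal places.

exposed residents without the outcome: 4231 − 568 = 3663
unexposed residents with the outcome: 816 − 568 = 248
unexposed residents without the outcome: 2749 − 248 = 2501
risk, exposed residents = 568/4231 = 0.1342
risk, unexposed residents = 248/2749 = 0.0902
RR = 0.1342 / 0.0902 = 1.488

RR: 1.488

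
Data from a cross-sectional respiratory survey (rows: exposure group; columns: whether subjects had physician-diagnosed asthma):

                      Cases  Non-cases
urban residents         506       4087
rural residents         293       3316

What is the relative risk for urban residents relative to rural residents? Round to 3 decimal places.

1.357

risk, urban residents = 506/4593 = 0.1102
risk, rural residents = 293/3609 = 0.0812
RR = 0.1102 / 0.0812 = 1.357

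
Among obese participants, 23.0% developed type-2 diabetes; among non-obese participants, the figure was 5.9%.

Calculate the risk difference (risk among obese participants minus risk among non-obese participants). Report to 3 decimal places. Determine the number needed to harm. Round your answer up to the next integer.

risk difference = 0.2300 − 0.0590 = 0.171
absolute risk difference = 0.171000
1 / 0.171000 = 5.848 → round up → 6

RD = 0.171; NNH = 6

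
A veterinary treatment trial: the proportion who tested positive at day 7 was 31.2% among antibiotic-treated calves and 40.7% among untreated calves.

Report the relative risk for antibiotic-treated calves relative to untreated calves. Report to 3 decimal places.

RR = 0.3120 / 0.4070 = 0.767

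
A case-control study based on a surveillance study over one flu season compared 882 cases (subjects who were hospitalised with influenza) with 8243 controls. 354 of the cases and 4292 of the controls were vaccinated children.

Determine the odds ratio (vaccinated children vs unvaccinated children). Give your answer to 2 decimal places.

OR = (354 × 3951) / (4292 × 528) = 1398654/2266176 ≈ 0.62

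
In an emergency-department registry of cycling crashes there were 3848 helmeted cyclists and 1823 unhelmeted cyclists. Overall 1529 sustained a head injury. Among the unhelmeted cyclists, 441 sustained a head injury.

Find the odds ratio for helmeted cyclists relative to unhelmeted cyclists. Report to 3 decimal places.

helmeted cyclists with the outcome: 1529 − 441 = 1088
helmeted cyclists without the outcome: 3848 − 1088 = 2760
unhelmeted cyclists without the outcome: 1823 − 441 = 1382
odds, helmeted cyclists = 1088/2760 = 0.3942
odds, unhelmeted cyclists = 441/1382 = 0.3191
OR = 0.3942 / 0.3191 = 1.235

1.235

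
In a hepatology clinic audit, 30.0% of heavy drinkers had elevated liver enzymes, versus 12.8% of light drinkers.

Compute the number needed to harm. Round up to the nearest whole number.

absolute risk difference = 0.172000
1 / 0.172000 = 5.814 → round up → 6

6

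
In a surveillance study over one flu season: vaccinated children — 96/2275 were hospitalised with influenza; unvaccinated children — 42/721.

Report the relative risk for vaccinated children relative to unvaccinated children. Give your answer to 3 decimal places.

risk, vaccinated children = 96/2275 = 0.04220
risk, unvaccinated children = 42/721 = 0.05825
RR = 0.04220 / 0.05825 = 0.724

0.724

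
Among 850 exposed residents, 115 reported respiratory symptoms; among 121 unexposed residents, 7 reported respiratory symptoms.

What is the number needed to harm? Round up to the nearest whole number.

risk, exposed residents = 115/850 = 0.135294
risk, unexposed residents = 7/121 = 0.057851
absolute risk difference = 0.077443
1 / 0.077443 = 12.913 → round up → 13

13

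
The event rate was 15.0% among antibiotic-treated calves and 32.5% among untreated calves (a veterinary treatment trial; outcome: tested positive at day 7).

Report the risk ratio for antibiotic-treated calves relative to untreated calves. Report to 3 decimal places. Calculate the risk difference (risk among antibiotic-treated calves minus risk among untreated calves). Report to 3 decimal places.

RR = 0.1500 / 0.3250 = 0.462
risk difference = 0.1500 − 0.3250 = -0.175

RR = 0.462; RD = -0.175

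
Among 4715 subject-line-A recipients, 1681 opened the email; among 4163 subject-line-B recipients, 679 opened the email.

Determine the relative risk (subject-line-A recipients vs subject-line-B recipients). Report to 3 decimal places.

RR: 2.186

risk, subject-line-A recipients = 1681/4715 = 0.3565
risk, subject-line-B recipients = 679/4163 = 0.1631
RR = 0.3565 / 0.1631 = 2.186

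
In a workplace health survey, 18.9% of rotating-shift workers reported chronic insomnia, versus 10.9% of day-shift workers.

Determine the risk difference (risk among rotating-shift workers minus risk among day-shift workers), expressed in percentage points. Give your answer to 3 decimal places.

risk difference = 0.1890 − 0.1090 = 0.0800 → 8.000 percentage points

RD: 8.000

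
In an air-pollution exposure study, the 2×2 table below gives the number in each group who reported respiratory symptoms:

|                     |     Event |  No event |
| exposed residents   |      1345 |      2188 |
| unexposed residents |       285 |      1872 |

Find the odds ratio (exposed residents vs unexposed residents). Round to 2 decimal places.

OR = 4.04

odds, exposed residents = 1345/2188 = 0.6147
odds, unexposed residents = 285/1872 = 0.1522
OR = 0.6147 / 0.1522 = 4.04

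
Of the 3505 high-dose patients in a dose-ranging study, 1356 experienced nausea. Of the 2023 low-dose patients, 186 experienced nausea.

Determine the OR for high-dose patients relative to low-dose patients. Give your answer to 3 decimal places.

OR = (1356 × 1837) / (2149 × 186) = 2490972/399714 ≈ 6.232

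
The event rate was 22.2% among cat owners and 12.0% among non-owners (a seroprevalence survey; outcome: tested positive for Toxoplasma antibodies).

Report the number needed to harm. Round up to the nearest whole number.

NNH = 10

absolute risk difference = 0.102000
1 / 0.102000 = 9.804 → round up → 10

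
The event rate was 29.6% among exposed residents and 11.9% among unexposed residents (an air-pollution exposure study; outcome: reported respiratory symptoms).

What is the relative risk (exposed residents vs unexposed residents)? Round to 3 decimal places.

RR = 0.2960 / 0.1190 = 2.487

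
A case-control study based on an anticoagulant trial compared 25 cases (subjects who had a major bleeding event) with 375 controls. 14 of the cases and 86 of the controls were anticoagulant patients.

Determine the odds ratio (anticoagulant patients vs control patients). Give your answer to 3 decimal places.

OR = (14 × 289) / (86 × 11) = 4046/946 ≈ 4.277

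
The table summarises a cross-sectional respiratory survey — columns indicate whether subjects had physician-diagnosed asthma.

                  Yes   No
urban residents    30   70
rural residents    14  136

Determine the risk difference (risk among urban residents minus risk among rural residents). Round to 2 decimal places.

risk, urban residents = 30/100 = 0.3000
risk, rural residents = 14/150 = 0.0933
risk difference = 0.3000 − 0.0933 = 0.21

0.21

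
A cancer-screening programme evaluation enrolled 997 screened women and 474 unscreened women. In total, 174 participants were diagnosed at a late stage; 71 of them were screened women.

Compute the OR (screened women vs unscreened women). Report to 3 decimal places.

screened women without the outcome: 997 − 71 = 926
unscreened women with the outcome: 174 − 71 = 103
unscreened women without the outcome: 474 − 103 = 371
OR = (71 × 371) / (926 × 103) = 26341/95378 ≈ 0.276

0.276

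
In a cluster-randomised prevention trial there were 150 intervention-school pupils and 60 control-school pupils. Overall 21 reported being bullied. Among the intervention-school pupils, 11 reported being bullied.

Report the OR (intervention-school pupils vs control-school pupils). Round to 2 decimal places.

0.40

intervention-school pupils without the outcome: 150 − 11 = 139
control-school pupils with the outcome: 21 − 11 = 10
control-school pupils without the outcome: 60 − 10 = 50
odds, intervention-school pupils = 11/139 = 0.0791
odds, control-school pupils = 10/50 = 0.2000
OR = 0.0791 / 0.2000 = 0.40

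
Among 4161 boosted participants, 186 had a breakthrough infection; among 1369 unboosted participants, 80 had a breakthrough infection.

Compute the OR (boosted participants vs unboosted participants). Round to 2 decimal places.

OR: 0.75

odds, boosted participants = 186/3975 = 0.04679
odds, unboosted participants = 80/1289 = 0.06206
OR = 0.04679 / 0.06206 = 0.75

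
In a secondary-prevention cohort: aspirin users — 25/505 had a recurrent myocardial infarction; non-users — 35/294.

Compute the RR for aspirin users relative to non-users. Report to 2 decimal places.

risk, aspirin users = 25/505 = 0.04950
risk, non-users = 35/294 = 0.11905
RR = 0.04950 / 0.11905 = 0.42

RR = 0.42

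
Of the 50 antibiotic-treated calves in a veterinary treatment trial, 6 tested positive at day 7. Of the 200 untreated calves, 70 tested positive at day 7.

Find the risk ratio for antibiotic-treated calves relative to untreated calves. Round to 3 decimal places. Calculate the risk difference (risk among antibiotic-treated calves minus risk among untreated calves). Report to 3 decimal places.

risk, antibiotic-treated calves = 6/50 = 0.1200
risk, untreated calves = 70/200 = 0.3500
RR = 0.1200 / 0.3500 = 0.343
risk difference = 0.1200 − 0.3500 = -0.230

RR = 0.343; RD = -0.230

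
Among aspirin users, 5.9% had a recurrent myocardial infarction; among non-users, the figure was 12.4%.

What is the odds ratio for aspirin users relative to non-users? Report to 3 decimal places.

odds, aspirin users = 0.0590/0.9410 = 0.0627
odds, non-users = 0.1240/0.8760 = 0.1416
OR = 0.0627 / 0.1416 = 0.443

OR: 0.443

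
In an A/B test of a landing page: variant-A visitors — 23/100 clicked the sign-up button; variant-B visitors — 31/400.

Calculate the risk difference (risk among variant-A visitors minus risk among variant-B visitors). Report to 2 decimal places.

risk, variant-A visitors = 23/100 = 0.2300
risk, variant-B visitors = 31/400 = 0.0775
risk difference = 0.2300 − 0.0775 = 0.15

RD = 0.15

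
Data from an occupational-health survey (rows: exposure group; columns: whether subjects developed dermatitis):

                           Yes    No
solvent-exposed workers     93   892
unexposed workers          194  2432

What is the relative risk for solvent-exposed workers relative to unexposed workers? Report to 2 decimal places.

risk, solvent-exposed workers = 93/985 = 0.0944
risk, unexposed workers = 194/2626 = 0.0739
RR = 0.0944 / 0.0739 = 1.28

1.28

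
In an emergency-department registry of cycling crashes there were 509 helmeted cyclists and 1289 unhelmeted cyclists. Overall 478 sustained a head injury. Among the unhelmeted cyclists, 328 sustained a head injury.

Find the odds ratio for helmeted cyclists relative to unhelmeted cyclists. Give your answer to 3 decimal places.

helmeted cyclists with the outcome: 478 − 328 = 150
helmeted cyclists without the outcome: 509 − 150 = 359
unhelmeted cyclists without the outcome: 1289 − 328 = 961
OR = (150 × 961) / (359 × 328) = 144150/117752 ≈ 1.224

OR = 1.224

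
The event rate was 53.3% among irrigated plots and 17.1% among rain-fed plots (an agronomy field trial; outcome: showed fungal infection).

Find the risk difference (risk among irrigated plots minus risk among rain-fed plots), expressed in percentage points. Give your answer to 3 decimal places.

RD = 36.200

risk difference = 0.5330 − 0.1710 = 0.3620 → 36.200 percentage points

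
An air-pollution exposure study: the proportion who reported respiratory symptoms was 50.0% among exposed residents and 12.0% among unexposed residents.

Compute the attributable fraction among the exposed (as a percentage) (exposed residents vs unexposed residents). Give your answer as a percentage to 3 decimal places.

AR% = (0.5000 − 0.1200) / 0.5000 = 0.7600 → 76.000%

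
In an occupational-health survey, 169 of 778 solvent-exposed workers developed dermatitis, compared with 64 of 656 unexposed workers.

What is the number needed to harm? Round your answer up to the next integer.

risk, solvent-exposed workers = 169/778 = 0.217224
risk, unexposed workers = 64/656 = 0.097561
absolute risk difference = 0.119663
1 / 0.119663 = 8.357 → round up → 9

NNH: 9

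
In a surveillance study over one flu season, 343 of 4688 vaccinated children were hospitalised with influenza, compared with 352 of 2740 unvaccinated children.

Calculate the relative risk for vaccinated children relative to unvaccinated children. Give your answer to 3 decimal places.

0.570

risk, vaccinated children = 343/4688 = 0.0732
risk, unvaccinated children = 352/2740 = 0.1285
RR = 0.0732 / 0.1285 = 0.570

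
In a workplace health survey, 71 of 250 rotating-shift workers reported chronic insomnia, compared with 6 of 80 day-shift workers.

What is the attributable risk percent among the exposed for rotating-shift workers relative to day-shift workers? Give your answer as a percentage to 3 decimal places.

AR% = 73.592%

risk, rotating-shift workers = 71/250 = 0.2840
risk, day-shift workers = 6/80 = 0.0750
AR% = (0.2840 − 0.0750) / 0.2840 = 0.7359 → 73.592%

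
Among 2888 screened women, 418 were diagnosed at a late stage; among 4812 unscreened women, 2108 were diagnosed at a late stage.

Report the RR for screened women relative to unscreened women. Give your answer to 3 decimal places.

risk, screened women = 418/2888 = 0.1447
risk, unscreened women = 2108/4812 = 0.4381
RR = 0.1447 / 0.4381 = 0.330

RR = 0.330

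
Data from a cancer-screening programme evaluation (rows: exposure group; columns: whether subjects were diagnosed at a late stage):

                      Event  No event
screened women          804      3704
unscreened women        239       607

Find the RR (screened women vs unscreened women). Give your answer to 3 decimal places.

0.631

risk, screened women = 804/4508 = 0.1783
risk, unscreened women = 239/846 = 0.2825
RR = 0.1783 / 0.2825 = 0.631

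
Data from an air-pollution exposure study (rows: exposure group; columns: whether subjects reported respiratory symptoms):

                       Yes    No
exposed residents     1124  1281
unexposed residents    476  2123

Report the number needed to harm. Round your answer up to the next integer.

risk, exposed residents = 1124/2405 = 0.467360
risk, unexposed residents = 476/2599 = 0.183147
absolute risk difference = 0.284212
1 / 0.284212 = 3.519 → round up → 4

NNH: 4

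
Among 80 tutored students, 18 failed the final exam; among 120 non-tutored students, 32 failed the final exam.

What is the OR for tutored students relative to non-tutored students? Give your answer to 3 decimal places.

OR = (18 × 88) / (62 × 32) = 1584/1984 ≈ 0.798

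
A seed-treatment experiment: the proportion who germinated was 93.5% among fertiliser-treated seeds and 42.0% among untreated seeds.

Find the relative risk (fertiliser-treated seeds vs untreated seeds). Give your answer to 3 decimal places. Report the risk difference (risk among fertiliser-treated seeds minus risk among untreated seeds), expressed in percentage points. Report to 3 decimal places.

RR = 2.226; RD = 51.500

RR = 0.9350 / 0.4200 = 2.226
risk difference = 0.9350 − 0.4200 = 0.5150 → 51.500 percentage points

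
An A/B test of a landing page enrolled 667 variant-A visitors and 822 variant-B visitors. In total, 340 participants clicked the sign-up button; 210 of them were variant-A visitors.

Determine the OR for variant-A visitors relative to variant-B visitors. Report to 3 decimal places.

2.446

variant-A visitors without the outcome: 667 − 210 = 457
variant-B visitors with the outcome: 340 − 210 = 130
variant-B visitors without the outcome: 822 − 130 = 692
OR = (210 × 692) / (457 × 130) = 145320/59410 ≈ 2.446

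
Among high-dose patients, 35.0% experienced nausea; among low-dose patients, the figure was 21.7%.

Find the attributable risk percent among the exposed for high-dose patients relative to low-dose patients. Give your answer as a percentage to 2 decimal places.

AR% = (0.3500 − 0.2170) / 0.3500 = 0.3800 → 38.00%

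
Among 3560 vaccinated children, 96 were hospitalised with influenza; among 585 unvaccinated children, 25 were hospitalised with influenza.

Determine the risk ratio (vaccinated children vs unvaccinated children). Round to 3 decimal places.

0.631

risk, vaccinated children = 96/3560 = 0.02697
risk, unvaccinated children = 25/585 = 0.04274
RR = 0.02697 / 0.04274 = 0.631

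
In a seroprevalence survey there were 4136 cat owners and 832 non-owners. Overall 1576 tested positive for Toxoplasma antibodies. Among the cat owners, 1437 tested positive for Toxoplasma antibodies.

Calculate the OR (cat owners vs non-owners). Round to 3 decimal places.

cat owners without the outcome: 4136 − 1437 = 2699
non-owners with the outcome: 1576 − 1437 = 139
non-owners without the outcome: 832 − 139 = 693
OR = (1437 × 693) / (2699 × 139) = 995841/375161 ≈ 2.654

OR: 2.654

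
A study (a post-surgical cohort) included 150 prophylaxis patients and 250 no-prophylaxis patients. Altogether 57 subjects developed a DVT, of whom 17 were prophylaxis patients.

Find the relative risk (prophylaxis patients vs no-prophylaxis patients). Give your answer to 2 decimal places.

prophylaxis patients without the outcome: 150 − 17 = 133
no-prophylaxis patients with the outcome: 57 − 17 = 40
no-prophylaxis patients without the outcome: 250 − 40 = 210
risk, prophylaxis patients = 17/150 = 0.1133
risk, no-prophylaxis patients = 40/250 = 0.1600
RR = 0.1133 / 0.1600 = 0.71

0.71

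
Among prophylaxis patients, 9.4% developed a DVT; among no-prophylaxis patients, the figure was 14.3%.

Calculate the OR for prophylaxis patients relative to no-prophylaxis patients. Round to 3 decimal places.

OR: 0.622

odds, prophylaxis patients = 0.0940/0.9060 = 0.1038
odds, no-prophylaxis patients = 0.1430/0.8570 = 0.1669
OR = 0.1038 / 0.1669 = 0.622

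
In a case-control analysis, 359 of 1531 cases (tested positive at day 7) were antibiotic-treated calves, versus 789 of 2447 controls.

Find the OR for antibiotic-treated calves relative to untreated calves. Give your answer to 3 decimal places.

OR: 0.644

odds, antibiotic-treated calves = 359/789 = 0.4550
odds, untreated calves = 1172/1658 = 0.7069
OR = 0.4550 / 0.7069 = 0.644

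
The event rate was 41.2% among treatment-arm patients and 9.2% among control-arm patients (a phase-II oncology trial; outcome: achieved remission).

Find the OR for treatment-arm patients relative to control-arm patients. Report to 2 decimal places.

odds, treatment-arm patients = 0.4120/0.5880 = 0.7007
odds, control-arm patients = 0.0920/0.9080 = 0.1013
OR = 0.7007 / 0.1013 = 6.92

OR ≈ 6.92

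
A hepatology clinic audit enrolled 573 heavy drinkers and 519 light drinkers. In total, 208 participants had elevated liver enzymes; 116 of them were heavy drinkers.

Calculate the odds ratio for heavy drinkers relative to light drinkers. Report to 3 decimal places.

1.178

heavy drinkers without the outcome: 573 − 116 = 457
light drinkers with the outcome: 208 − 116 = 92
light drinkers without the outcome: 519 − 92 = 427
OR = (116 × 427) / (457 × 92) = 49532/42044 ≈ 1.178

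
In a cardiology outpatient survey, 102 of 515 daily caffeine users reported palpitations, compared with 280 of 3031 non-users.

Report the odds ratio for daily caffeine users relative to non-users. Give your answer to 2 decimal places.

odds, daily caffeine users = 102/413 = 0.2470
odds, non-users = 280/2751 = 0.1018
OR = 0.2470 / 0.1018 = 2.43

2.43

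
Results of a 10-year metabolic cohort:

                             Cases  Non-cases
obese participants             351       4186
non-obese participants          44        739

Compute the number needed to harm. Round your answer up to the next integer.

risk, obese participants = 351/4537 = 0.077364
risk, non-obese participants = 44/783 = 0.056194
absolute risk difference = 0.021170
1 / 0.021170 = 47.237 → round up → 48

48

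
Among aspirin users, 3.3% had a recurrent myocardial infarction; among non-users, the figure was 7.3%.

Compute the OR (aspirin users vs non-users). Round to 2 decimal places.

0.43

odds, aspirin users = 0.03300/0.96700 = 0.03413
odds, non-users = 0.07300/0.92700 = 0.07875
OR = 0.03413 / 0.07875 = 0.43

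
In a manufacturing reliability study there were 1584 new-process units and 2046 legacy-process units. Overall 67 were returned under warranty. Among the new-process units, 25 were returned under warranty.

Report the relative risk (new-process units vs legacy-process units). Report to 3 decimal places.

new-process units without the outcome: 1584 − 25 = 1559
legacy-process units with the outcome: 67 − 25 = 42
legacy-process units without the outcome: 2046 − 42 = 2004
risk, new-process units = 25/1584 = 0.01578
risk, legacy-process units = 42/2046 = 0.02053
RR = 0.01578 / 0.02053 = 0.769

0.769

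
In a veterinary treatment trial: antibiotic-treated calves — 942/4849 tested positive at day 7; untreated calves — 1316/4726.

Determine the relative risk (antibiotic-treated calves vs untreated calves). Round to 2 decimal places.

0.70

risk, antibiotic-treated calves = 942/4849 = 0.1943
risk, untreated calves = 1316/4726 = 0.2785
RR = 0.1943 / 0.2785 = 0.70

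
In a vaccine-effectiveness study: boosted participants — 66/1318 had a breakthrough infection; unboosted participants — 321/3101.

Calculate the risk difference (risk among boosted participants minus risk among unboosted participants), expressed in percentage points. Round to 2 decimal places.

-5.34

risk, boosted participants = 66/1318 = 0.0501
risk, unboosted participants = 321/3101 = 0.1035
risk difference = 0.0501 − 0.1035 = -0.0534 → -5.34 percentage points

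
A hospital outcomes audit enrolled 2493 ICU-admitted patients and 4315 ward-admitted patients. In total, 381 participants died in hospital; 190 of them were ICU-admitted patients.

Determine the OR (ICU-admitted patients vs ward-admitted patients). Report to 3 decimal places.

ICU-admitted patients without the outcome: 2493 − 190 = 2303
ward-admitted patients with the outcome: 381 − 190 = 191
ward-admitted patients without the outcome: 4315 − 191 = 4124
odds, ICU-admitted patients = 190/2303 = 0.08250
odds, ward-admitted patients = 191/4124 = 0.04631
OR = 0.08250 / 0.04631 = 1.781

1.781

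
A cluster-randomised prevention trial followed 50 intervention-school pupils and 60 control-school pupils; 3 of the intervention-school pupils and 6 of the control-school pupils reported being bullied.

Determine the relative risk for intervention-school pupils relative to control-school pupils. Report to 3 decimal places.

RR ≈ 0.600

risk, intervention-school pupils = 3/50 = 0.0600
risk, control-school pupils = 6/60 = 0.1000
RR = 0.0600 / 0.1000 = 0.600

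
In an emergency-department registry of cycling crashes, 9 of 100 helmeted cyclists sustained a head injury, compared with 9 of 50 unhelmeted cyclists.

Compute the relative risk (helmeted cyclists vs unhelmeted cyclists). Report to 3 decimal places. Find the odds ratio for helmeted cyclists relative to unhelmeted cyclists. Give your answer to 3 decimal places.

RR = 0.500; OR = 0.451

risk, helmeted cyclists = 9/100 = 0.0900
risk, unhelmeted cyclists = 9/50 = 0.1800
RR = 0.0900 / 0.1800 = 0.500
odds, helmeted cyclists = 9/91 = 0.0989
odds, unhelmeted cyclists = 9/41 = 0.2195
OR = 0.0989 / 0.2195 = 0.451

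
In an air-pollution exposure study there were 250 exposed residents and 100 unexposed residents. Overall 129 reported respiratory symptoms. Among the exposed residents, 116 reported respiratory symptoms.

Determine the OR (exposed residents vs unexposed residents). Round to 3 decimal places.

exposed residents without the outcome: 250 − 116 = 134
unexposed residents with the outcome: 129 − 116 = 13
unexposed residents without the outcome: 100 − 13 = 87
OR = (116 × 87) / (134 × 13) = 10092/1742 ≈ 5.793

5.793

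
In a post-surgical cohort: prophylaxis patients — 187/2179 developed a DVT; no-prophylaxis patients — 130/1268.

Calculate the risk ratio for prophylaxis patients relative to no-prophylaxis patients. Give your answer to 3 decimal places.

0.837

risk, prophylaxis patients = 187/2179 = 0.0858
risk, no-prophylaxis patients = 130/1268 = 0.1025
RR = 0.0858 / 0.1025 = 0.837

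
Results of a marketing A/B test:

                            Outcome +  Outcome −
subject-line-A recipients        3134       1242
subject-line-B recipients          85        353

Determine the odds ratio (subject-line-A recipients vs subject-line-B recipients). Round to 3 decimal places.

10.479

odds, subject-line-A recipients = 3134/1242 = 2.5233
odds, subject-line-B recipients = 85/353 = 0.2408
OR = 2.5233 / 0.2408 = 10.479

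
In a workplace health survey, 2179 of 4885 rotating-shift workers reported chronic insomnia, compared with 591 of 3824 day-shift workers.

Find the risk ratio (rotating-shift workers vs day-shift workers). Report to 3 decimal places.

risk, rotating-shift workers = 2179/4885 = 0.4461
risk, day-shift workers = 591/3824 = 0.1546
RR = 0.4461 / 0.1546 = 2.886

RR ≈ 2.886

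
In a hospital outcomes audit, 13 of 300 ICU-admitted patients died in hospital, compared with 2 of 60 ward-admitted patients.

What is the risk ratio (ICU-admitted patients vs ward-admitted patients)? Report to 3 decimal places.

risk, ICU-admitted patients = 13/300 = 0.04333
risk, ward-admitted patients = 2/60 = 0.03333
RR = 0.04333 / 0.03333 = 1.300

RR ≈ 1.300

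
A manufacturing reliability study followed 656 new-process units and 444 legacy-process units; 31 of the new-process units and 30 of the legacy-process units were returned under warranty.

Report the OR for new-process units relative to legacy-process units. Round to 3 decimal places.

OR = (31 × 414) / (625 × 30) = 12834/18750 ≈ 0.684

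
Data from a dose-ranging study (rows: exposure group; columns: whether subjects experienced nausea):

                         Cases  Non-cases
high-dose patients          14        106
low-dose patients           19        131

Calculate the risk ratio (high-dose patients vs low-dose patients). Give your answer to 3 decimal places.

RR: 0.921

risk, high-dose patients = 14/120 = 0.1167
risk, low-dose patients = 19/150 = 0.1267
RR = 0.1167 / 0.1267 = 0.921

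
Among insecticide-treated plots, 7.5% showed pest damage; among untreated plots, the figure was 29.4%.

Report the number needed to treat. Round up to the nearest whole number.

NNT ≈ 5

absolute risk difference = 0.219000
1 / 0.219000 = 4.566 → round up → 5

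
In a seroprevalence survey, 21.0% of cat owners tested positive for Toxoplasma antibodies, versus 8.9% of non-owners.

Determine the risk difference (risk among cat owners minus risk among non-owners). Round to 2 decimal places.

risk difference = 0.2100 − 0.0890 = 0.12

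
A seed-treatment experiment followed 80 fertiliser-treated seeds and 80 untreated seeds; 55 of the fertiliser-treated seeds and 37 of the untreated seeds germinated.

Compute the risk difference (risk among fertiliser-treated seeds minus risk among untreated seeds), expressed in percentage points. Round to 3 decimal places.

22.500

risk, fertiliser-treated seeds = 55/80 = 0.6875
risk, untreated seeds = 37/80 = 0.4625
risk difference = 0.6875 − 0.4625 = 0.2250 → 22.500 percentage points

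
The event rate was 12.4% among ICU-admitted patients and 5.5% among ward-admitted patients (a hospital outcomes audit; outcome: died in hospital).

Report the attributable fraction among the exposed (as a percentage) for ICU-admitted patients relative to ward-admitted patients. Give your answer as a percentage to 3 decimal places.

AR% = (0.1240 − 0.0550) / 0.1240 = 0.5565 → 55.645%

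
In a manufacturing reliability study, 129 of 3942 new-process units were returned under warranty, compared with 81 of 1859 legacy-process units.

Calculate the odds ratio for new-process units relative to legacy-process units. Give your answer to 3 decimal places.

OR = (129 × 1778) / (3813 × 81) = 229362/308853 ≈ 0.743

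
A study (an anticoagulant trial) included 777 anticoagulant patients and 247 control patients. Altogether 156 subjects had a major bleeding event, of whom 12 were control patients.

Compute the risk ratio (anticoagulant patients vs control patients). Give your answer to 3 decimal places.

RR: 3.815

anticoagulant patients with the outcome: 156 − 12 = 144
anticoagulant patients without the outcome: 777 − 144 = 633
control patients without the outcome: 247 − 12 = 235
risk, anticoagulant patients = 144/777 = 0.18533
risk, control patients = 12/247 = 0.04858
RR = 0.18533 / 0.04858 = 3.815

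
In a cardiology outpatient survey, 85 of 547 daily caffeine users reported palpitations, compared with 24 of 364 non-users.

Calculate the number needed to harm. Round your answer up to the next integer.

risk, daily caffeine users = 85/547 = 0.155393
risk, non-users = 24/364 = 0.065934
absolute risk difference = 0.089459
1 / 0.089459 = 11.178 → round up → 12

NNH = 12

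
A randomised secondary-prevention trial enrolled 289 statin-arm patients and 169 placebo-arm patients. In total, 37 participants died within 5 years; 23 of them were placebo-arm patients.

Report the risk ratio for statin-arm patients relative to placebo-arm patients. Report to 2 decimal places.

RR: 0.36

statin-arm patients with the outcome: 37 − 23 = 14
statin-arm patients without the outcome: 289 − 14 = 275
placebo-arm patients without the outcome: 169 − 23 = 146
risk, statin-arm patients = 14/289 = 0.04844
risk, placebo-arm patients = 23/169 = 0.13609
RR = 0.04844 / 0.13609 = 0.36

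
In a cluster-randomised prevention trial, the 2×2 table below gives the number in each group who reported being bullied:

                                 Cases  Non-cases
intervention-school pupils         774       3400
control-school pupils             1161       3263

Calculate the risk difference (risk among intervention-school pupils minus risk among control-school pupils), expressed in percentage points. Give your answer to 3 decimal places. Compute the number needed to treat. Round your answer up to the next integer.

risk, intervention-school pupils = 774/4174 = 0.1854
risk, control-school pupils = 1161/4424 = 0.2624
risk difference = 0.1854 − 0.2624 = -0.0770 → -7.700 percentage points
absolute risk difference = 0.076999
1 / 0.076999 = 12.987 → round up → 13

RD = -7.700; NNT = 13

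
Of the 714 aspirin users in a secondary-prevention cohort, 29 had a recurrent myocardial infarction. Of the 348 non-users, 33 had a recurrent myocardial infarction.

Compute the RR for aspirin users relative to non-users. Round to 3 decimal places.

0.428

risk, aspirin users = 29/714 = 0.04062
risk, non-users = 33/348 = 0.09483
RR = 0.04062 / 0.09483 = 0.428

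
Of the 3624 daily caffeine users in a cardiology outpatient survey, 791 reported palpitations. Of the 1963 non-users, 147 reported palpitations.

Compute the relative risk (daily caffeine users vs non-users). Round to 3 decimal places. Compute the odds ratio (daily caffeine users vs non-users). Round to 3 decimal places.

risk, daily caffeine users = 791/3624 = 0.2183
risk, non-users = 147/1963 = 0.0749
RR = 0.2183 / 0.0749 = 2.915
OR = (791 × 1816) / (2833 × 147) = 1436456/416451 ≈ 3.449

RR = 2.915; OR = 3.449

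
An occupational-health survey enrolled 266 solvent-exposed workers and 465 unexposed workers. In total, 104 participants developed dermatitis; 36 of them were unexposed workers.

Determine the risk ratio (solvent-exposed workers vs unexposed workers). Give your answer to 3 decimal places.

solvent-exposed workers with the outcome: 104 − 36 = 68
solvent-exposed workers without the outcome: 266 − 68 = 198
unexposed workers without the outcome: 465 − 36 = 429
risk, solvent-exposed workers = 68/266 = 0.2556
risk, unexposed workers = 36/465 = 0.0774
RR = 0.2556 / 0.0774 = 3.302

3.302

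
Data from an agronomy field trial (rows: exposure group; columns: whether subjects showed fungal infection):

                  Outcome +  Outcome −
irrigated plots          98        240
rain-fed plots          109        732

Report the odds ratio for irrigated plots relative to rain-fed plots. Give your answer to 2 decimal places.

odds, irrigated plots = 98/240 = 0.4083
odds, rain-fed plots = 109/732 = 0.1489
OR = 0.4083 / 0.1489 = 2.74

OR ≈ 2.74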